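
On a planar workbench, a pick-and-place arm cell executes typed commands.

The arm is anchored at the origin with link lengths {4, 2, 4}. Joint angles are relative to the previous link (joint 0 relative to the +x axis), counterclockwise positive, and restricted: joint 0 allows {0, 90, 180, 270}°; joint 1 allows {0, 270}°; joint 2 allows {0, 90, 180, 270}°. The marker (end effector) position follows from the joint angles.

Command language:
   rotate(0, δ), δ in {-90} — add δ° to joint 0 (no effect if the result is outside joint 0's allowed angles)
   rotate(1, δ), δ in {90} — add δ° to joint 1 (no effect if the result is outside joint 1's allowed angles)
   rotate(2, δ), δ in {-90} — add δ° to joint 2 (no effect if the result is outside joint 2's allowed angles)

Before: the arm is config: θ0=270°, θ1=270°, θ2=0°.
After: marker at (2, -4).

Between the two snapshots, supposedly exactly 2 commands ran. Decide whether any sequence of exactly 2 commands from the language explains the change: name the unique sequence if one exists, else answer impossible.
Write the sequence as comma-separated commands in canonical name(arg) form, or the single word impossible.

rotate(2, -90), rotate(2, -90)

t0: config: θ0=270°, θ1=270°, θ2=0°
1. rotate(2, -90) → config: θ0=270°, θ1=270°, θ2=270°
2. rotate(2, -90) → config: θ0=270°, θ1=270°, θ2=180°
all 9 alternatives checked — unique.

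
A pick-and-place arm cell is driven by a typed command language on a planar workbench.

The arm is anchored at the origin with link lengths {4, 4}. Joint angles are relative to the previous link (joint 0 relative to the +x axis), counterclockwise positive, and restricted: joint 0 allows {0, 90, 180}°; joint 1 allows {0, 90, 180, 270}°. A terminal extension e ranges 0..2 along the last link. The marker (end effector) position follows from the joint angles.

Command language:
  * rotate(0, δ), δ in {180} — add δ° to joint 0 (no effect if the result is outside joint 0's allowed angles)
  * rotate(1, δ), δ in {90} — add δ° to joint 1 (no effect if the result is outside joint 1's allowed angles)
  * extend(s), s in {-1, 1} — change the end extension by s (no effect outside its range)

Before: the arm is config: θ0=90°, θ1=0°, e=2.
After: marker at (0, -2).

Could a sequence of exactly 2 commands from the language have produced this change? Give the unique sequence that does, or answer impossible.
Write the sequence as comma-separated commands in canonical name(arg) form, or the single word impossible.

rotate(1, 90), rotate(1, 90)

t0: config: θ0=90°, θ1=0°, e=2
t=1 rotate(1, 90) ⇒ config: θ0=90°, θ1=90°, e=2
t=2 rotate(1, 90) ⇒ config: θ0=90°, θ1=180°, e=2
all 16 alternatives checked — unique.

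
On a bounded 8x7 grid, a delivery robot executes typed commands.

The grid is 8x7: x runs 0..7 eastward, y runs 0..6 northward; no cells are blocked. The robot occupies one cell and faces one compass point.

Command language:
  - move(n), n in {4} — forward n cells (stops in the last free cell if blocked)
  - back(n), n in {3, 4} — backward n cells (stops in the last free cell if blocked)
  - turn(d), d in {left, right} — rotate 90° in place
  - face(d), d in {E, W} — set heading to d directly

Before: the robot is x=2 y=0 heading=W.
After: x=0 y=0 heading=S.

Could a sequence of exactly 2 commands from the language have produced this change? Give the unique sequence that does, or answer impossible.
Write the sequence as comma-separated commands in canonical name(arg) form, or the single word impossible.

key: cell and facing (now S) both changed — the 2 commands mix motion and turning
from: x=2 y=0 heading=W
t=1 move(4) ⇒ x=0 y=0 heading=W
t=2 turn(left) ⇒ x=0 y=0 heading=S
all 49 alternatives checked — unique.

move(4), turn(left)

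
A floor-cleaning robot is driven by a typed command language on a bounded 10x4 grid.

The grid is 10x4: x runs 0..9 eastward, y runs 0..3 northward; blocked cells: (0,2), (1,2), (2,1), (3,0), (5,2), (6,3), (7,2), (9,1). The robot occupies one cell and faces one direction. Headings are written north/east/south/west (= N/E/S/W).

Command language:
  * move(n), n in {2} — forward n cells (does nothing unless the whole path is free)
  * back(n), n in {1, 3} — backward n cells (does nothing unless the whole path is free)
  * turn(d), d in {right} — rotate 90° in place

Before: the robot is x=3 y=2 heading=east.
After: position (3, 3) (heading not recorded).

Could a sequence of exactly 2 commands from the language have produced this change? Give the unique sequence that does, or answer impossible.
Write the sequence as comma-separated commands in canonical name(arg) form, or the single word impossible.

key: running back(1) before turn(right) would end elsewhere — order is forced
begin: x=3 y=2 heading=east
step 1 (turn(right)): x=3 y=2 heading=south
step 2 (back(1)): x=3 y=3 heading=south
uniquely the one of 16 2-step routes that fits.

turn(right), back(1)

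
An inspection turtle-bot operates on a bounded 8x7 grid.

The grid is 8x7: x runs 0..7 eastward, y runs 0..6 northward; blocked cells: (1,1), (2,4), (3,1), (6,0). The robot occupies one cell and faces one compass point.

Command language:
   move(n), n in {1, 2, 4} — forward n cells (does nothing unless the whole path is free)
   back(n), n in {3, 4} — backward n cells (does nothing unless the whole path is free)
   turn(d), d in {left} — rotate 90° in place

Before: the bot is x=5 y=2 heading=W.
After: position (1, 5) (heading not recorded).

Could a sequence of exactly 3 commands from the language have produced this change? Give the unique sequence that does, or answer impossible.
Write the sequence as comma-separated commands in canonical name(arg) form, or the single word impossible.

key: order matters: swapping move(4) and back(3) lands elsewhere
from: x=5 y=2 heading=W
t=1 move(4) ⇒ x=1 y=2 heading=W
t=2 turn(left) ⇒ x=1 y=2 heading=S
t=3 back(3) ⇒ x=1 y=5 heading=S
no rival 3-sequence matches.

move(4), turn(left), back(3)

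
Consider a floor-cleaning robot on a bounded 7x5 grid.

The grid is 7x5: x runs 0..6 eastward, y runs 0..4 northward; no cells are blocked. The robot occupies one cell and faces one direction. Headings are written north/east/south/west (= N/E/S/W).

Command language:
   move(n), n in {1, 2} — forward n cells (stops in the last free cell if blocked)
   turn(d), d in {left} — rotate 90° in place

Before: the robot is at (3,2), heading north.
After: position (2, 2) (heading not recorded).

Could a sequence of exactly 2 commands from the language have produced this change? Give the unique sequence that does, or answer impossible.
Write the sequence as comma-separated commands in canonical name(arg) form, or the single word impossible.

turn(left), move(1)

key: order matters: swapping turn(left) and move(1) lands elsewhere
t0: at (3,2), heading north
[1] after turn(left): at (3,2), heading west
[2] after move(1): at (2,2), heading west
all 9 alternatives checked — unique.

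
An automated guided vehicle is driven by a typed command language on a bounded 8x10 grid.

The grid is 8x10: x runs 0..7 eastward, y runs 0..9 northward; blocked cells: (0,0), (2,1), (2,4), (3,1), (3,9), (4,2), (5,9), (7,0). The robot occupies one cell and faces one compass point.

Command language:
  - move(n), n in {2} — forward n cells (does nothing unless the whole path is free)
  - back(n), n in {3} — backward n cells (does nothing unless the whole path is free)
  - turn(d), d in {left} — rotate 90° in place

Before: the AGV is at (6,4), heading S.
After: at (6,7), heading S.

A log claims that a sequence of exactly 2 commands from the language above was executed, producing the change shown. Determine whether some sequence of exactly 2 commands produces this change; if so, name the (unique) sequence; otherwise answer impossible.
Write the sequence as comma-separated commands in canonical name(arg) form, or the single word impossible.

back(3), back(3)

key: heading stays S — no command in the sequence turns
begin: at (6,4), heading S
t=1 back(3) ⇒ at (6,7), heading S
t=2 back(3) ⇒ at (6,7), heading S
uniquely the one of 9 2-step routes that fits.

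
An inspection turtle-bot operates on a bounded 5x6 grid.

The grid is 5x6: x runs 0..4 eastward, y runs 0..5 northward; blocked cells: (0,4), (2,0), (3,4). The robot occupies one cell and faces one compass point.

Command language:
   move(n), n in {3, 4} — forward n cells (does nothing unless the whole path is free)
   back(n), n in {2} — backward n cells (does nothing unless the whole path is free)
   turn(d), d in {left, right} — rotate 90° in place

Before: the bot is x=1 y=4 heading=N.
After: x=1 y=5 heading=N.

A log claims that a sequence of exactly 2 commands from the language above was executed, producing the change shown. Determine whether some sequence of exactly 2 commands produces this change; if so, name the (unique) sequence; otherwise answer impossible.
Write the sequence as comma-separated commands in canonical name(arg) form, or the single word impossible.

key: still facing N at the end — nothing in the sequence rotates
start: x=1 y=4 heading=N
step 1 (back(2)): x=1 y=2 heading=N
step 2 (move(3)): x=1 y=5 heading=N
all 25 alternatives checked — unique.

back(2), move(3)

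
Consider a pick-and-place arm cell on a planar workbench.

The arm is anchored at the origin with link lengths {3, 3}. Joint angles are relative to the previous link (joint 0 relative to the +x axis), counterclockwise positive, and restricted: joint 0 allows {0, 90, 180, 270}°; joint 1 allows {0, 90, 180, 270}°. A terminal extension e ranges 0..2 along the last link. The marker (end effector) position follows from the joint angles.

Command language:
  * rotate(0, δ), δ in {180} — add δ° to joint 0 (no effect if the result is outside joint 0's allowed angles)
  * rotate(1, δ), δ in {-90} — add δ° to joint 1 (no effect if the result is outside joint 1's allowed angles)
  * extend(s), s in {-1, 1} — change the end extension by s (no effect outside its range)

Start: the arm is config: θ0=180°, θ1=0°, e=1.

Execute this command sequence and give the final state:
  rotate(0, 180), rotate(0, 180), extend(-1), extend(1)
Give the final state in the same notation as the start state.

config: θ0=180°, θ1=0°, e=1

begin: config: θ0=180°, θ1=0°, e=1
1. rotate(0, 180) → config: θ0=0°, θ1=0°, e=1
2. rotate(0, 180) → config: θ0=180°, θ1=0°, e=1
3. extend(-1) → config: θ0=180°, θ1=0°, e=0
4. extend(1) → config: θ0=180°, θ1=0°, e=1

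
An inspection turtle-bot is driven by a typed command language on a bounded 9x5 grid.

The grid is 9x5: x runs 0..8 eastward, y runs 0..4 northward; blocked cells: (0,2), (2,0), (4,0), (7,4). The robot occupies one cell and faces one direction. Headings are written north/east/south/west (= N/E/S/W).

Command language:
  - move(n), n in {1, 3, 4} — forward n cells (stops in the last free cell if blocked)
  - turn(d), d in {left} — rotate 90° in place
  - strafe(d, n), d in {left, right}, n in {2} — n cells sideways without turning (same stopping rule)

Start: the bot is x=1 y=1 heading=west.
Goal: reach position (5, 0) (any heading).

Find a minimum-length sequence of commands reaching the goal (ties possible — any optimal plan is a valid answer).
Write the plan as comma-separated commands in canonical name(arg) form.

turn(left), strafe(left, 2), strafe(left, 2), move(4)

t0: x=1 y=1 heading=west
1. turn(left) → x=1 y=1 heading=south
2. strafe(left, 2) → x=3 y=1 heading=south
3. strafe(left, 2) → x=5 y=1 heading=south
4. move(4) → x=5 y=0 heading=south
no 3-step plan works, so 4 is optimal.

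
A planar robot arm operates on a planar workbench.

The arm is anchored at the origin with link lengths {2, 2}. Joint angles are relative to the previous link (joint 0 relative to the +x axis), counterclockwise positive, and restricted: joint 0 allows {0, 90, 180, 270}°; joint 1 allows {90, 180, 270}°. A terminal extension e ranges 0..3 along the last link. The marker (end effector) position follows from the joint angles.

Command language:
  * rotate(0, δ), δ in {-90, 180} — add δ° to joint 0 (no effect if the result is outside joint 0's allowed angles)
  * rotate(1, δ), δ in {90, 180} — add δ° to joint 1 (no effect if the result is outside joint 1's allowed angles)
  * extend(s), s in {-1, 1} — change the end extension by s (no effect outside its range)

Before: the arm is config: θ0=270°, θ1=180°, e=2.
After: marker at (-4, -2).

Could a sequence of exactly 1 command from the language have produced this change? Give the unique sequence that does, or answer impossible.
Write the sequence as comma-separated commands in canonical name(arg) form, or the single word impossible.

start: config: θ0=270°, θ1=180°, e=2
step 1 (rotate(1, 90)): config: θ0=270°, θ1=270°, e=2
no rival 1-sequence matches.

rotate(1, 90)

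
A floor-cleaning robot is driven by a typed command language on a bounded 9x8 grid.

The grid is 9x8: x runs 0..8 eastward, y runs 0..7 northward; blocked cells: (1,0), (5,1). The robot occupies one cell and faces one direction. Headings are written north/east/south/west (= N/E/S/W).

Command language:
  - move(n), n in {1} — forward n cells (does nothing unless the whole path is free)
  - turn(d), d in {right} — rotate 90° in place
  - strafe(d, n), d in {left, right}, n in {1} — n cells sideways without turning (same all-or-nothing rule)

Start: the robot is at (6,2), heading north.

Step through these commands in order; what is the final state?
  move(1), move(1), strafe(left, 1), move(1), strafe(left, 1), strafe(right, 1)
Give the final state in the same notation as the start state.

at (5,5), heading north

t0: at (6,2), heading north
1. move(1) → at (6,3), heading north
2. move(1) → at (6,4), heading north
3. strafe(left, 1) → at (5,4), heading north
4. move(1) → at (5,5), heading north
5. strafe(left, 1) → at (4,5), heading north
6. strafe(right, 1) → at (5,5), heading north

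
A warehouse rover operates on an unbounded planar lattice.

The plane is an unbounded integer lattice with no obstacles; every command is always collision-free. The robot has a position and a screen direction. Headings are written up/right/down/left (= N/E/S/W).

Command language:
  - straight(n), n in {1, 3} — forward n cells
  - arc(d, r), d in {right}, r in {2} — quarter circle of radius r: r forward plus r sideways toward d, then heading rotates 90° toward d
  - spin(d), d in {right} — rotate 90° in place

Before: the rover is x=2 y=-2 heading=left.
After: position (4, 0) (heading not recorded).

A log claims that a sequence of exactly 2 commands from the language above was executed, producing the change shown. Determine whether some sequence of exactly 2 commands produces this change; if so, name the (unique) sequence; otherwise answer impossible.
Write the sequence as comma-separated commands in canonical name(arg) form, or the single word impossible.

spin(right), arc(right, 2)

key: running arc(right, 2) before spin(right) would end elsewhere — order is forced
from: x=2 y=-2 heading=left
step 1 (spin(right)): x=2 y=-2 heading=up
step 2 (arc(right, 2)): x=4 y=0 heading=right
no other 2-command option fits: unique.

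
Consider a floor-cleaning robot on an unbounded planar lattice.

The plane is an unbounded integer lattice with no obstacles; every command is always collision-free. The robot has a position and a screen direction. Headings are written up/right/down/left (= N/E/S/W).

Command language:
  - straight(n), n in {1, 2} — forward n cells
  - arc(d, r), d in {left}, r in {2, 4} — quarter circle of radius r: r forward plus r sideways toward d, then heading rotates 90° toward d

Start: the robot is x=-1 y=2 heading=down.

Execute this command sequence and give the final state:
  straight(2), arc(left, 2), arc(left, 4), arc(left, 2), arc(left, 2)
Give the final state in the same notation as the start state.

x=1 y=2 heading=down

start: x=-1 y=2 heading=down
t=1 straight(2) ⇒ x=-1 y=0 heading=down
t=2 arc(left, 2) ⇒ x=1 y=-2 heading=right
t=3 arc(left, 4) ⇒ x=5 y=2 heading=up
t=4 arc(left, 2) ⇒ x=3 y=4 heading=left
t=5 arc(left, 2) ⇒ x=1 y=2 heading=down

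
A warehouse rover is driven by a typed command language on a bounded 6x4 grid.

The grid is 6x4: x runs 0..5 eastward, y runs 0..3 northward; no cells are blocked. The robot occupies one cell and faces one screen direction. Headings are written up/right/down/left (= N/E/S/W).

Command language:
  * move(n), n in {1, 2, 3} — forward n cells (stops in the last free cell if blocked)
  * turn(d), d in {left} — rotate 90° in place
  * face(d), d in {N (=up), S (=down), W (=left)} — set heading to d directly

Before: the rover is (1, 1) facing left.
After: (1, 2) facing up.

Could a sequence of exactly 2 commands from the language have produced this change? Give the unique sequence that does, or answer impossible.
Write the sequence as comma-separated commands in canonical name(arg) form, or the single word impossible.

key: cell and facing (now N) both changed — the 2 commands mix motion and turning
from: (1, 1) facing left
[1] after face(N): (1, 1) facing up
[2] after move(1): (1, 2) facing up
no rival 2-sequence matches.

face(N), move(1)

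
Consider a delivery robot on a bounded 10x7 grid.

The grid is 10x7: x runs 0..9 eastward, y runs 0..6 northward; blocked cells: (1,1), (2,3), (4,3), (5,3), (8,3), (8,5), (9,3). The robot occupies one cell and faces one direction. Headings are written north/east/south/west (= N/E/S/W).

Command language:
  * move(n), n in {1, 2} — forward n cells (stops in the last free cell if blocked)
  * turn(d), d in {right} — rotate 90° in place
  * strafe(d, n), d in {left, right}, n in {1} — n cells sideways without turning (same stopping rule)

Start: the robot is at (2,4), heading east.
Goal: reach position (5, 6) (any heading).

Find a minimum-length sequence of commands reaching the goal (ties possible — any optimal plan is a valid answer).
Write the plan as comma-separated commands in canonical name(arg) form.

begin: at (2,4), heading east
1. strafe(left, 1) → at (2,5), heading east
2. strafe(left, 1) → at (2,6), heading east
3. move(1) → at (3,6), heading east
4. move(2) → at (5,6), heading east
no 3-step plan works, so 4 is optimal.

strafe(left, 1), strafe(left, 1), move(1), move(2)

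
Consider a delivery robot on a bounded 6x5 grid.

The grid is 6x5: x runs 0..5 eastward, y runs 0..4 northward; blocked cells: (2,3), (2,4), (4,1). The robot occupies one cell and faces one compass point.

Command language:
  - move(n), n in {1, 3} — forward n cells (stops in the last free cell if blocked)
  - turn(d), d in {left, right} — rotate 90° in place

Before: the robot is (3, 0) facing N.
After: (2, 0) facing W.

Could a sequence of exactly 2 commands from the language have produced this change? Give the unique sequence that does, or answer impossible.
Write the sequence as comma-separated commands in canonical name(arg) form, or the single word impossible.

turn(left), move(1)

key: order matters: swapping turn(left) and move(1) lands elsewhere
begin: (3, 0) facing N
[1] after turn(left): (3, 0) facing W
[2] after move(1): (2, 0) facing W
no other 2-command option fits: unique.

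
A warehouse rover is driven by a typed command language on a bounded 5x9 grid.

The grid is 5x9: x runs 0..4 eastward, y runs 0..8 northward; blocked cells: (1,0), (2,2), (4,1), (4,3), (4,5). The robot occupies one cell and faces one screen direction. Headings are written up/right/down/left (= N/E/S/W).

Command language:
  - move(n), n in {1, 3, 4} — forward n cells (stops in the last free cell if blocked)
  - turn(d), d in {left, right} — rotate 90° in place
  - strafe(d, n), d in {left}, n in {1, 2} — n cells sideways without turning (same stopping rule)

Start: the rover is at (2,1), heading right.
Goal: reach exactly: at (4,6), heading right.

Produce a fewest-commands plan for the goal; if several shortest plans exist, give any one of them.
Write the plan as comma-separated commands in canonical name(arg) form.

initial: at (2,1), heading right
1. move(4) → at (3,1), heading right
2. strafe(left, 2) → at (3,3), heading right
3. strafe(left, 2) → at (3,5), heading right
4. strafe(left, 1) → at (3,6), heading right
5. move(4) → at (4,6), heading right
shorter routes all fall short; 5 is best.

move(4), strafe(left, 2), strafe(left, 2), strafe(left, 1), move(4)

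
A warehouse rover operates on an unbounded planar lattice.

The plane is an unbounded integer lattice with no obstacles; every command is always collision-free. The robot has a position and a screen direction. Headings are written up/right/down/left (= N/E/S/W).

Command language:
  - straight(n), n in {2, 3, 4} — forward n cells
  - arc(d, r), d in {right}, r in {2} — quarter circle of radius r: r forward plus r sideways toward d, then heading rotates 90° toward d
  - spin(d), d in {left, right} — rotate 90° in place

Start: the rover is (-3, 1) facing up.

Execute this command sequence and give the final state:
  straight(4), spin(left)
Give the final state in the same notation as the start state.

t0: (-3, 1) facing up
1. straight(4) → (-3, 5) facing up
2. spin(left) → (-3, 5) facing left

(-3, 5) facing left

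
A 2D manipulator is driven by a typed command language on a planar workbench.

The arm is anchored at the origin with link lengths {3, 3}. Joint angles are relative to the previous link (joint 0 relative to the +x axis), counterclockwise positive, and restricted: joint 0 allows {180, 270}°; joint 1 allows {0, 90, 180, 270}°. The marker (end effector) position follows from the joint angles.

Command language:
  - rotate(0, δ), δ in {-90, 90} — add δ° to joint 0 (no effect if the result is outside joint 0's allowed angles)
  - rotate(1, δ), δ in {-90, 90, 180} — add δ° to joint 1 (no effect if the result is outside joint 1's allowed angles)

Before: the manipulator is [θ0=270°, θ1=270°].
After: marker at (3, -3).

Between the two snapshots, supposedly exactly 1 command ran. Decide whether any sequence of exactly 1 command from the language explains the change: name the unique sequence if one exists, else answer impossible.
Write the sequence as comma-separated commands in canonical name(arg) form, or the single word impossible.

rotate(1, 180)

from: [θ0=270°, θ1=270°]
[1] after rotate(1, 180): [θ0=270°, θ1=90°]
no rival 1-sequence matches.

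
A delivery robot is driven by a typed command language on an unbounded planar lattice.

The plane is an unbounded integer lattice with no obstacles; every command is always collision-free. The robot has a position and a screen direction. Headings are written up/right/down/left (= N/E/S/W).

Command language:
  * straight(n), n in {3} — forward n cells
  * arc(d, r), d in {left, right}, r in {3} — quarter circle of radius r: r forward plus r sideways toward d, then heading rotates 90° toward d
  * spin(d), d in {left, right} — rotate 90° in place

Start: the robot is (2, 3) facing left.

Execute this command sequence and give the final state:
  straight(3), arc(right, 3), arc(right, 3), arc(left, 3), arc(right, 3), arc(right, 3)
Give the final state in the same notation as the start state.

begin: (2, 3) facing left
step 1 (straight(3)): (-1, 3) facing left
step 2 (arc(right, 3)): (-4, 6) facing up
step 3 (arc(right, 3)): (-1, 9) facing right
step 4 (arc(left, 3)): (2, 12) facing up
step 5 (arc(right, 3)): (5, 15) facing right
step 6 (arc(right, 3)): (8, 12) facing down

(8, 12) facing down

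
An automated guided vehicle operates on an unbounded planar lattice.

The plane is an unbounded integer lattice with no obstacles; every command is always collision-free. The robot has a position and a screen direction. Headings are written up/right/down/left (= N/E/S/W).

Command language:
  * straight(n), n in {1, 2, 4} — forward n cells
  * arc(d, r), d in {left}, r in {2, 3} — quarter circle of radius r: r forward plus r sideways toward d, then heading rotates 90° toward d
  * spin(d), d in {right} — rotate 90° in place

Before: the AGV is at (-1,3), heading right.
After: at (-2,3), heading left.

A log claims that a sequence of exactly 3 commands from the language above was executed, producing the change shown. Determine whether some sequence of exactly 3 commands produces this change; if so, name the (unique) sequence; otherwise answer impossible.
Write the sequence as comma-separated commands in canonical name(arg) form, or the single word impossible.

key: running straight(1) before spin(right) would end elsewhere — order is forced
initial: at (-1,3), heading right
[1] after spin(right): at (-1,3), heading down
[2] after spin(right): at (-1,3), heading left
[3] after straight(1): at (-2,3), heading left
all 216 alternatives checked — unique.

spin(right), spin(right), straight(1)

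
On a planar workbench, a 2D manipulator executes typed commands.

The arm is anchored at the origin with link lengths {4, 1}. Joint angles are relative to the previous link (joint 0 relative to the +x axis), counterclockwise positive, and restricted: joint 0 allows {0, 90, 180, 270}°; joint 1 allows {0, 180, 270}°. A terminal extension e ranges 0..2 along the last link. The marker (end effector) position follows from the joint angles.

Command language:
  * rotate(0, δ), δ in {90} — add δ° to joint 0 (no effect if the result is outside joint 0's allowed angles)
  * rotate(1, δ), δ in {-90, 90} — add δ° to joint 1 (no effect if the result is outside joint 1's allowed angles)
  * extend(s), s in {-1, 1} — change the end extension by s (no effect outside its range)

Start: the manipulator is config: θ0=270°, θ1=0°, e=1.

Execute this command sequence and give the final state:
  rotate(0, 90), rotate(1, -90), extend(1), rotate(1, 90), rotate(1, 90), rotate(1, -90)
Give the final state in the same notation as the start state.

start: config: θ0=270°, θ1=0°, e=1
t=1 rotate(0, 90) ⇒ config: θ0=0°, θ1=0°, e=1
t=2 rotate(1, -90) ⇒ config: θ0=0°, θ1=270°, e=1
t=3 extend(1) ⇒ config: θ0=0°, θ1=270°, e=2
t=4 rotate(1, 90) ⇒ config: θ0=0°, θ1=0°, e=2
t=5 rotate(1, 90) ⇒ config: θ0=0°, θ1=0°, e=2
t=6 rotate(1, -90) ⇒ config: θ0=0°, θ1=270°, e=2

config: θ0=0°, θ1=270°, e=2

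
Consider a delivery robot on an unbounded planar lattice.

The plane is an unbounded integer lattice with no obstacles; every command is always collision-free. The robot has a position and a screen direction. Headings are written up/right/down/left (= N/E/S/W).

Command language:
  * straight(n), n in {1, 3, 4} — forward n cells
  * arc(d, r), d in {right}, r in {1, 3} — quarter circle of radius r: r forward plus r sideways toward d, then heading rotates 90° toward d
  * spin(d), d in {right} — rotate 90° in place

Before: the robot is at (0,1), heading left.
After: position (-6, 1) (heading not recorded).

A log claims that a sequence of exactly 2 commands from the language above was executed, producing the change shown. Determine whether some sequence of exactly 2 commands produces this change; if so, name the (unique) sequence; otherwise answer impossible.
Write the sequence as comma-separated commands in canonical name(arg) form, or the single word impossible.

begin: at (0,1), heading left
t=1 straight(3) ⇒ at (-3,1), heading left
t=2 straight(3) ⇒ at (-6,1), heading left
no rival 2-sequence matches.

straight(3), straight(3)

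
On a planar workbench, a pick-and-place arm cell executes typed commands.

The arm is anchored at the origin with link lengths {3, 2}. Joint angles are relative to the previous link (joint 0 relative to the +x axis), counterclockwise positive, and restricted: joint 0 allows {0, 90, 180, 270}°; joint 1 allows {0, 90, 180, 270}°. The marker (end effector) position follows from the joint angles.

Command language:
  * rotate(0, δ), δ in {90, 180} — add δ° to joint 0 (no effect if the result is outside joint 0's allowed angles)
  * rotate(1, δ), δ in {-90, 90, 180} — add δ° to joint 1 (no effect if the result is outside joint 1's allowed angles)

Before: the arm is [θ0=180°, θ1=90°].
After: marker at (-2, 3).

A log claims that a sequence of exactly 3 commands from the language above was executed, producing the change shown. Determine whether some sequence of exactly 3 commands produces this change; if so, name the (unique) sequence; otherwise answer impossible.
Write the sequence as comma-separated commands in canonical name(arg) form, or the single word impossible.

rotate(0, 90), rotate(0, 90), rotate(0, 90)

from: [θ0=180°, θ1=90°]
step 1 (rotate(0, 90)): [θ0=270°, θ1=90°]
step 2 (rotate(0, 90)): [θ0=0°, θ1=90°]
step 3 (rotate(0, 90)): [θ0=90°, θ1=90°]
uniquely the one of 125 3-step routes that fits.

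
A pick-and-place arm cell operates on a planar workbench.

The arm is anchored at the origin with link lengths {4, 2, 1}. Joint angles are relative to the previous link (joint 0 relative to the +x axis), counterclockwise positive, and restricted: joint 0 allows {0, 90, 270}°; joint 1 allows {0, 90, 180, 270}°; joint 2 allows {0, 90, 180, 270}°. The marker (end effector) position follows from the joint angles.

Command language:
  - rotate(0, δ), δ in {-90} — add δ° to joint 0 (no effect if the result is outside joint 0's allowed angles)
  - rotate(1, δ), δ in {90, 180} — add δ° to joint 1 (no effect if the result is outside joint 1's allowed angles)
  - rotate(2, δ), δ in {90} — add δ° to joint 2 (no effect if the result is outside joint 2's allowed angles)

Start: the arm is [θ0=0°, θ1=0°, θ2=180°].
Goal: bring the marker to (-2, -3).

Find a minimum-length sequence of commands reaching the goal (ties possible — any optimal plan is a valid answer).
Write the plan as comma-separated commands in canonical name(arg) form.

initial: [θ0=0°, θ1=0°, θ2=180°]
1. rotate(1, 90) → [θ0=0°, θ1=90°, θ2=180°]
2. rotate(0, -90) → [θ0=270°, θ1=90°, θ2=180°]
3. rotate(1, 180) → [θ0=270°, θ1=270°, θ2=180°]
4. rotate(2, 90) → [θ0=270°, θ1=270°, θ2=270°]
shorter routes all fall short; 4 is best.

rotate(1, 90), rotate(0, -90), rotate(1, 180), rotate(2, 90)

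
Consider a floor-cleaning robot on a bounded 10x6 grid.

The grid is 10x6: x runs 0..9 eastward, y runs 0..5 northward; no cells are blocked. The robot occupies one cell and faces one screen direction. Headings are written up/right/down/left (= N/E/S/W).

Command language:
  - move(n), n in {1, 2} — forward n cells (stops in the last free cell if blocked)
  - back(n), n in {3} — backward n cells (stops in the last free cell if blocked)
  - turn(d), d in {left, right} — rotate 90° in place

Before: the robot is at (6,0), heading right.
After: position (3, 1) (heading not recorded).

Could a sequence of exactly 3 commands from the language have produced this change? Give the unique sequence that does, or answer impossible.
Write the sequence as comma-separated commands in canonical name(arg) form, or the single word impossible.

key: running move(1) before back(3) would end elsewhere — order is forced
initial: at (6,0), heading right
[1] after back(3): at (3,0), heading right
[2] after turn(left): at (3,0), heading up
[3] after move(1): at (3,1), heading up
no other 3-command option fits: unique.

back(3), turn(left), move(1)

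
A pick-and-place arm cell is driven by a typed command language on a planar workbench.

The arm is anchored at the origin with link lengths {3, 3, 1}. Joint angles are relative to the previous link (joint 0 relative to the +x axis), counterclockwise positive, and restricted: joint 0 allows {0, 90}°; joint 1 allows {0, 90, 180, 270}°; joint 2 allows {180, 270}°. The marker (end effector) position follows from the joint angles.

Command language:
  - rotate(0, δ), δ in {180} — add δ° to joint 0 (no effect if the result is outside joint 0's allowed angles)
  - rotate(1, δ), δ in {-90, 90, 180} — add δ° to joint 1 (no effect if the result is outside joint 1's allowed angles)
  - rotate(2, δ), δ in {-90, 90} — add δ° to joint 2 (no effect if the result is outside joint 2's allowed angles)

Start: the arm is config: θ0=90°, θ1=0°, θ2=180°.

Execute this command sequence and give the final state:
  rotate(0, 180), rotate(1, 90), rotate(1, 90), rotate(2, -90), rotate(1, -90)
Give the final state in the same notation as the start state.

start: config: θ0=90°, θ1=0°, θ2=180°
step 1 (rotate(0, 180)): config: θ0=90°, θ1=0°, θ2=180°
step 2 (rotate(1, 90)): config: θ0=90°, θ1=90°, θ2=180°
step 3 (rotate(1, 90)): config: θ0=90°, θ1=180°, θ2=180°
step 4 (rotate(2, -90)): config: θ0=90°, θ1=180°, θ2=180°
step 5 (rotate(1, -90)): config: θ0=90°, θ1=90°, θ2=180°

config: θ0=90°, θ1=90°, θ2=180°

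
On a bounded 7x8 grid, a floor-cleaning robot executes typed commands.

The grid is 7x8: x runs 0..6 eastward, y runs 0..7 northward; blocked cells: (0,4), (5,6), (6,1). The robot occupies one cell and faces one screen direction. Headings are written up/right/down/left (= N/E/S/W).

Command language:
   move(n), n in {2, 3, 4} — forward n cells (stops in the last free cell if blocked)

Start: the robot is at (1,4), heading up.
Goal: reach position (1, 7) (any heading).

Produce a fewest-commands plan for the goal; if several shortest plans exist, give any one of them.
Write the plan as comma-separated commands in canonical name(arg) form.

move(4)

begin: at (1,4), heading up
[1] after move(4): at (1,7), heading up
minimal: 1 command(s), checked below 1.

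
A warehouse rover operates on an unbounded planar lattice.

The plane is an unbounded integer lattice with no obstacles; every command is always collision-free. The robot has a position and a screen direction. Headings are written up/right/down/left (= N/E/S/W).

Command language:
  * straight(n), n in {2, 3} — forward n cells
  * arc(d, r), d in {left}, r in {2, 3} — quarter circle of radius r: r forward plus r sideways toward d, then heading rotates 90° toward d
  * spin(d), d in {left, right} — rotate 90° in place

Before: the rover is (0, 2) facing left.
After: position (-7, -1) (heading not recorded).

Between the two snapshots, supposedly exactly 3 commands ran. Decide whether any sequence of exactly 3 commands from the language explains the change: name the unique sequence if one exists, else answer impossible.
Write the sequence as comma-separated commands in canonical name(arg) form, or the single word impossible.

key: running arc(left, 3) before straight(2) would end elsewhere — order is forced
start: (0, 2) facing left
t=1 straight(2) ⇒ (-2, 2) facing left
t=2 straight(2) ⇒ (-4, 2) facing left
t=3 arc(left, 3) ⇒ (-7, -1) facing down
all 216 alternatives checked — unique.

straight(2), straight(2), arc(left, 3)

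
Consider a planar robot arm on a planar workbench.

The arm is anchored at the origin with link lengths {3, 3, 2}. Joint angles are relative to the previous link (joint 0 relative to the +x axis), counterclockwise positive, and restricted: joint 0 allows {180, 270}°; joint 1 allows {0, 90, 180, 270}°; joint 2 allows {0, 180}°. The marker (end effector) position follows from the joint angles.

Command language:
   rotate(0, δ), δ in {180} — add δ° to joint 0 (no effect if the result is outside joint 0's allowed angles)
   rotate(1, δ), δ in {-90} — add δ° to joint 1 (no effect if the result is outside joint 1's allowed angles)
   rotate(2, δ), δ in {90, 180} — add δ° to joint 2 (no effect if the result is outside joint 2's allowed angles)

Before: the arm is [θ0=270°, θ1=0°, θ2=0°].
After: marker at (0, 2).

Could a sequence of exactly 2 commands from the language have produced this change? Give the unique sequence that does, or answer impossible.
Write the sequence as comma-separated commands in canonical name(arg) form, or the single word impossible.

initial: [θ0=270°, θ1=0°, θ2=0°]
step 1 (rotate(1, -90)): [θ0=270°, θ1=270°, θ2=0°]
step 2 (rotate(1, -90)): [θ0=270°, θ1=180°, θ2=0°]
all 16 alternatives checked — unique.

rotate(1, -90), rotate(1, -90)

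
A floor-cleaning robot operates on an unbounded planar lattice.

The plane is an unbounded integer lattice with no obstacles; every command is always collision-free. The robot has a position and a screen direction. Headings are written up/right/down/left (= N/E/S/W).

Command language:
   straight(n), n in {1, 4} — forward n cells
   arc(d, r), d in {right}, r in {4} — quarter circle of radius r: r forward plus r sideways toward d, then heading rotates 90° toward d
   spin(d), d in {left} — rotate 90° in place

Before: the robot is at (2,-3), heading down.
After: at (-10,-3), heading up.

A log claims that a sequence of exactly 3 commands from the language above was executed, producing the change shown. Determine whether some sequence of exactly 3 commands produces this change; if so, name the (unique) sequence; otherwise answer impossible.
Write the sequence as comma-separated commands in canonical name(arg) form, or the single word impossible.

key: cell and facing (now N) both changed — the 3 commands mix motion and turning
start: at (2,-3), heading down
t=1 arc(right, 4) ⇒ at (-2,-7), heading left
t=2 straight(4) ⇒ at (-6,-7), heading left
t=3 arc(right, 4) ⇒ at (-10,-3), heading up
no other 3-command option fits: unique.

arc(right, 4), straight(4), arc(right, 4)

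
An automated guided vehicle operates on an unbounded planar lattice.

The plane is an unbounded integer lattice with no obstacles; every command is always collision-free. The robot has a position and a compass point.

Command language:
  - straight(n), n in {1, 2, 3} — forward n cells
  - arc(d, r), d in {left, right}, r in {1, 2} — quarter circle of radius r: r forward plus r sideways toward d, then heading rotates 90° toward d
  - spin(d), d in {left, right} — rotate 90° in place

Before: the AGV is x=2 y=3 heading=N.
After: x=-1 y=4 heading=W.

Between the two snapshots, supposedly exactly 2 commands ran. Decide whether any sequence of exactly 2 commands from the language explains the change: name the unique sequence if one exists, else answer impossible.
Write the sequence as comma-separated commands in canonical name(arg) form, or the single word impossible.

key: cell and facing (now W) both changed — the 2 commands mix motion and turning
from: x=2 y=3 heading=N
1. arc(left, 1) → x=1 y=4 heading=W
2. straight(2) → x=-1 y=4 heading=W
uniquely the one of 81 2-step routes that fits.

arc(left, 1), straight(2)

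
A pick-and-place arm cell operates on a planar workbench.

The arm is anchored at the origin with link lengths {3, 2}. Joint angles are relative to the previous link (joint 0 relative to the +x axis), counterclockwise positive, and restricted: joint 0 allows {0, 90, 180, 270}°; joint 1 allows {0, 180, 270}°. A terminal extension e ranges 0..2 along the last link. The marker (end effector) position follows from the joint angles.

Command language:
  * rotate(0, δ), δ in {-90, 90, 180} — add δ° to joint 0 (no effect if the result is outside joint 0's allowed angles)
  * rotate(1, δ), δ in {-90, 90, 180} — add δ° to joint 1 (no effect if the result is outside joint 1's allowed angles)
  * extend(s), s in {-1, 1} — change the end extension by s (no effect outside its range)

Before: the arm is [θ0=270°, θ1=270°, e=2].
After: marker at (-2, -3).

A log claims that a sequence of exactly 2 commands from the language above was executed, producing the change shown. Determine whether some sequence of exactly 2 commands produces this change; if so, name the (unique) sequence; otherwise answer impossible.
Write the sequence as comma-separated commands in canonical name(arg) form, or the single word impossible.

start: [θ0=270°, θ1=270°, e=2]
t=1 extend(-1) ⇒ [θ0=270°, θ1=270°, e=1]
t=2 extend(-1) ⇒ [θ0=270°, θ1=270°, e=0]
uniquely the one of 64 2-step routes that fits.

extend(-1), extend(-1)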